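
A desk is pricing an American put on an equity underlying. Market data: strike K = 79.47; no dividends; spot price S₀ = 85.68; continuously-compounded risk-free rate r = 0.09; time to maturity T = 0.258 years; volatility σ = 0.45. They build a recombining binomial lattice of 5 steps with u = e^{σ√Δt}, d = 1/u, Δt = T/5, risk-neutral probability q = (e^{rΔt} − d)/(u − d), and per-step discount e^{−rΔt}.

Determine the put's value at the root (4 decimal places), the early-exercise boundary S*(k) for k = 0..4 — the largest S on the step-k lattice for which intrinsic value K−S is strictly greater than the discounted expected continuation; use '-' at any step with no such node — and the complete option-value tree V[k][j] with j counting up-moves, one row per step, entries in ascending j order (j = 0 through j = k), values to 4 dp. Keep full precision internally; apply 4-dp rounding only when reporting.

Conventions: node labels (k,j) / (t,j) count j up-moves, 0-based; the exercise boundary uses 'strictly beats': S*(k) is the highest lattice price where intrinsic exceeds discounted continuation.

price = 4.2404
boundary = - - - 63.0519 69.8380
tree:
4.2404
6.8896 1.6011
10.8618 2.9370 0.2652
16.4181 5.3445 0.5299 0.0000
22.5448 9.6320 1.0587 0.0000 0.0000
28.0762 16.4181 2.1155 0.0000 0.0000 0.0000

Δt=0.05160, u=1.10763, d=0.90283, q=0.49720, disc=e^(-rΔt)=0.99537
k=5 terminal: V=max(K-S,0) → 28.0762 16.4181 2.1155 0.0000 0.0000 0.0000
k=4: j=0 S=56.9252 intr=22.5448 cont=22.1766 V=22.5448[EX]; j=1 S=69.8380 intr=9.6320 cont=9.2638 V=9.6320[EX]; j=2 S=85.6800 intr=0.0000 cont=1.0587 V=1.0587[hold]; j=3 S=105.1155 intr=0.0000 cont=0.0000 V=0.0000[hold]; j=4 S=128.9598 intr=0.0000 cont=0.0000 V=0.0000[hold]  S*(4)=69.8380
k=3: j=0 S=63.0519 intr=16.4181 cont=16.0499 V=16.4181[EX]; j=1 S=77.3545 intr=2.1155 cont=5.3445 V=5.3445[hold]; j=2 S=94.9015 intr=0.0000 cont=0.5299 V=0.5299[hold]; j=3 S=116.4289 intr=0.0000 cont=0.0000 V=0.0000[hold]  S*(3)=63.0519
k=2: j=0 S=69.8380 intr=9.6320 cont=10.8618 V=10.8618[hold]; j=1 S=85.6800 intr=0.0000 cont=2.9370 V=2.9370[hold]; j=2 S=105.1155 intr=0.0000 cont=0.2652 V=0.2652[hold]  S*(2)=-
k=1: j=0 S=77.3545 intr=2.1155 cont=6.8896 V=6.8896[hold]; j=1 S=94.9015 intr=0.0000 cont=1.6011 V=1.6011[hold]  S*(1)=-
k=0: j=0 S=85.6800 intr=0.0000 cont=4.2404 V=4.2404[hold]  S*(0)=-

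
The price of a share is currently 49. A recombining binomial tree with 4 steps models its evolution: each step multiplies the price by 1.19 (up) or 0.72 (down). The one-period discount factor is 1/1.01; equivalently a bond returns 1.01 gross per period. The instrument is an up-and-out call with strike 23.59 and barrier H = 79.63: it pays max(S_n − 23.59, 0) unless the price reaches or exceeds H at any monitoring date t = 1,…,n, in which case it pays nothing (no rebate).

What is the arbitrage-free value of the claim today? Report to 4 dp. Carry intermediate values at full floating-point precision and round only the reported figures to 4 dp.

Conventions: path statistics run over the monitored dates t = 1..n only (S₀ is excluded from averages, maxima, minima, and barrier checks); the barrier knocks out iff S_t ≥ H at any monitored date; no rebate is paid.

Risk-neutral up-probability p* = (R−d)/(u−d) = (1.01−0.72)/(1.19−0.72) = 0.6170; the claim prices as the p*-weighted sum of path payoffs discounted by R^4.
Enumerate all 2^4 = 16 price paths (U = up ×1.19, D = down ×0.72); each path with k up-moves has probability p*^k·(1−p*)^(4−k).
DDDD: M=35.2800, payoff=0.0000, prob=0.021513
UDDD: M=58.3100, payoff=0.0000, prob=0.034660
DUDD: M=41.9832, payoff=0.0000, prob=0.034660
UUDD: M=69.3889, payoff=12.3812, prob=0.055841
DDUD: M=35.2800, payoff=0.0000, prob=0.034660
UDUD: M=58.3100, payoff=12.3812, prob=0.055841
DUUD: M=49.9600, payoff=12.3812, prob=0.055841
UUUD: M=82.5728, payoff=0.0000, prob=0.089965
DDDU: M=35.2800, payoff=0.0000, prob=0.034660
UDDU: M=58.3100, payoff=12.3812, prob=0.055841
DUDU: M=41.9832, payoff=12.3812, prob=0.055841
UUDU: M=69.3889, payoff=35.8624, prob=0.089965
DDUU: M=35.9712, payoff=12.3812, prob=0.055841
UDUU: M=59.4524, payoff=35.8624, prob=0.089965
DUUU: M=59.4524, payoff=35.8624, prob=0.089965
UUUU: M=98.2616, payoff=0.0000, prob=0.144944
Price = Σ prob·payoff / R^4 = 13.827357 / 1.040604 = 13.2878

price = 13.2878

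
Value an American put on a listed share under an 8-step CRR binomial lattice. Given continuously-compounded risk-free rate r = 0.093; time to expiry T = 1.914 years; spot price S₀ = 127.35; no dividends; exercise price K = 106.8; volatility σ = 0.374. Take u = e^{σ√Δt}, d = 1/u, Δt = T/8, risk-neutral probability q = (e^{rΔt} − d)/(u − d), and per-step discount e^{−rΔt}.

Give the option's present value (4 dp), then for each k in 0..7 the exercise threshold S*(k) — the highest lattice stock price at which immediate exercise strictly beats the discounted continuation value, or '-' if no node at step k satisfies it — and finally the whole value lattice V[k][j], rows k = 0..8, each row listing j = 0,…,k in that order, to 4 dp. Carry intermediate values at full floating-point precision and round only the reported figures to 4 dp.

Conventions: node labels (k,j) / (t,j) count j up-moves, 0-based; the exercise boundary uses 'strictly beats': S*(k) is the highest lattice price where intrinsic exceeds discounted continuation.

price = 9.4668
boundary = - - - 73.5623 61.2643 73.5623 61.2643 73.5623
tree:
9.4668
14.8251 4.8448
22.5661 8.1981 1.9053
33.2377 13.5230 3.5521 0.4410
45.5357 21.6179 6.5066 0.9308 0.0000
55.7777 33.2377 11.6424 1.9645 0.0000 0.0000
64.3075 45.5357 20.1602 4.1463 0.0000 0.0000 0.0000
71.4113 55.7777 33.2377 8.7514 0.0000 0.0000 0.0000 0.0000
77.3275 64.3075 45.5357 18.4710 0.0000 0.0000 0.0000 0.0000 0.0000

Δt=0.23925, u=1.20074, d=0.83282, q=0.51555, disc=e^(-rΔt)=0.97800
k=8 terminal: V=max(K-S,0) → 77.3275 64.3075 45.5357 18.4710 0.0000 0.0000 0.0000 0.0000 0.0000
k=7: j=0 S=35.3887 intr=71.4113 cont=69.0612 V=71.4113[EX]; j=1 S=51.0223 intr=55.7777 cont=53.4276 V=55.7777[EX]; j=2 S=73.5623 intr=33.2377 cont=30.8876 V=33.2377[EX]; j=3 S=106.0599 intr=0.7401 cont=8.7514 V=8.7514[hold]; j=4 S=152.9138 intr=0.0000 cont=0.0000 V=0.0000[hold]; j=5 S=220.4664 intr=0.0000 cont=0.0000 V=0.0000[hold]; j=6 S=317.8615 intr=0.0000 cont=0.0000 V=0.0000[hold]; j=7 S=458.2828 intr=0.0000 cont=0.0000 V=0.0000[hold]  S*(7)=73.5623
k=6: j=0 S=42.4925 intr=64.3075 cont=61.9574 V=64.3075[EX]; j=1 S=61.2643 intr=45.5357 cont=43.1856 V=45.5357[EX]; j=2 S=88.3290 intr=18.4710 cont=20.1602 V=20.1602[hold]; j=3 S=127.3500 intr=0.0000 cont=4.1463 V=4.1463[hold]; j=4 S=183.6092 intr=0.0000 cont=0.0000 V=0.0000[hold]; j=5 S=264.7221 intr=0.0000 cont=0.0000 V=0.0000[hold]; j=6 S=381.6680 intr=0.0000 cont=0.0000 V=0.0000[hold]  S*(6)=61.2643
k=5: j=0 S=51.0223 intr=55.7777 cont=53.4276 V=55.7777[EX]; j=1 S=73.5623 intr=33.2377 cont=31.7393 V=33.2377[EX]; j=2 S=106.0599 intr=0.7401 cont=11.6424 V=11.6424[hold]; j=3 S=152.9138 intr=0.0000 cont=1.9645 V=1.9645[hold]; j=4 S=220.4664 intr=0.0000 cont=0.0000 V=0.0000[hold]; j=5 S=317.8615 intr=0.0000 cont=0.0000 V=0.0000[hold]  S*(5)=73.5623
k=4: j=0 S=61.2643 intr=45.5357 cont=43.1856 V=45.5357[EX]; j=1 S=88.3290 intr=18.4710 cont=21.6179 V=21.6179[hold]; j=2 S=127.3500 intr=0.0000 cont=6.5066 V=6.5066[hold]; j=3 S=183.6092 intr=0.0000 cont=0.9308 V=0.9308[hold]; j=4 S=264.7221 intr=0.0000 cont=0.0000 V=0.0000[hold]  S*(4)=61.2643
k=3: j=0 S=73.5623 intr=33.2377 cont=32.4742 V=33.2377[EX]; j=1 S=106.0599 intr=0.7401 cont=13.5230 V=13.5230[hold]; j=2 S=152.9138 intr=0.0000 cont=3.5521 V=3.5521[hold]; j=3 S=220.4664 intr=0.0000 cont=0.4410 V=0.4410[hold]  S*(3)=73.5623
k=2: j=0 S=88.3290 intr=18.4710 cont=22.5661 V=22.5661[hold]; j=1 S=127.3500 intr=0.0000 cont=8.1981 V=8.1981[hold]; j=2 S=183.6092 intr=0.0000 cont=1.9053 V=1.9053[hold]  S*(2)=-
k=1: j=0 S=106.0599 intr=0.7401 cont=14.8251 V=14.8251[hold]; j=1 S=152.9138 intr=0.0000 cont=4.8448 V=4.8448[hold]  S*(1)=-
k=0: j=0 S=127.3500 intr=0.0000 cont=9.4668 V=9.4668[hold]  S*(0)=-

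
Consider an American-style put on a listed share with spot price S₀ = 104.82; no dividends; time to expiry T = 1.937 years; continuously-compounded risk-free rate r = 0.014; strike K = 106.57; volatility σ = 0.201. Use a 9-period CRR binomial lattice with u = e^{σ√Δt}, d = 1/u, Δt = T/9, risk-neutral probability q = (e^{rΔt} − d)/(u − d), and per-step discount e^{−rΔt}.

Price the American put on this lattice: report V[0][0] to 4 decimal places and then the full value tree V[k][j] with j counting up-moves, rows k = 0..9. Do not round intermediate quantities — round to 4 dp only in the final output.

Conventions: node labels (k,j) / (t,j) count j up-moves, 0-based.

price = 11.6290
tree:
11.6290
15.9775 7.2257
21.3190 10.5792 3.8193
27.5448 15.0434 6.0504 1.5468
34.3835 20.6766 9.3392 2.7034 0.3662
40.8105 27.3285 13.9587 4.6430 0.7243 0.0000
46.6652 34.3835 20.0361 7.7908 1.4325 0.0000 0.0000
51.9987 40.8105 27.3285 12.6552 2.8331 0.0000 0.0000 0.0000
56.8573 46.6652 34.3835 19.5839 5.6034 0.0000 0.0000 0.0000 0.0000
61.2833 51.9987 40.8105 27.3285 11.0824 0.0000 0.0000 0.0000 0.0000 0.0000

params: Δt=0.21522 u=1.09773 d=0.91097 q=0.49286 e^(-rΔt)=0.99699
t_9 payoffs: 61.2833 51.9987 40.8105 27.3285 11.0824 0.0000 0.0000 0.0000 0.0000 0.0000
k=8: node(8,0) S=49.7127 payoff=56.8573 vs cont=56.5367 → 56.8573 [stop]  node(8,1) S=59.9048 payoff=46.6652 vs cont=46.3446 → 46.6652 [stop]  node(8,2) S=72.1865 payoff=34.3835 vs cont=34.0629 → 34.3835 [stop]  node(8,3) S=86.9861 payoff=19.5839 vs cont=19.2633 → 19.5839 [stop]  node(8,4) S=104.8200 payoff=1.7500 vs cont=5.6034 → 5.6034 [wait]  node(8,5) S=126.3102 payoff=0.0000 vs cont=0.0000 → 0.0000 [wait]  node(8,6) S=152.2063 payoff=0.0000 vs cont=0.0000 → 0.0000 [wait]  node(8,7) S=183.4116 payoff=0.0000 vs cont=0.0000 → 0.0000 [wait]  node(8,8) S=221.0146 payoff=0.0000 vs cont=0.0000 → 0.0000 [wait]
k=7: node(7,0) S=54.5713 payoff=51.9987 vs cont=51.6781 → 51.9987 [stop]  node(7,1) S=65.7595 payoff=40.8105 vs cont=40.4899 → 40.8105 [stop]  node(7,2) S=79.2415 payoff=27.3285 vs cont=27.0078 → 27.3285 [stop]  node(7,3) S=95.4876 payoff=11.0824 vs cont=12.6552 → 12.6552 [wait]  node(7,4) S=115.0645 payoff=0.0000 vs cont=2.8331 → 2.8331 [wait]  node(7,5) S=138.6550 payoff=0.0000 vs cont=0.0000 → 0.0000 [wait]  node(7,6) S=167.0820 payoff=0.0000 vs cont=0.0000 → 0.0000 [wait]  node(7,7) S=201.3371 payoff=0.0000 vs cont=0.0000 → 0.0000 [wait]
k=6: node(6,0) S=59.9048 payoff=46.6652 vs cont=46.3446 → 46.6652 [stop]  node(6,1) S=72.1865 payoff=34.3835 vs cont=34.0629 → 34.3835 [stop]  node(6,2) S=86.9861 payoff=19.5839 vs cont=20.0361 → 20.0361 [wait]  node(6,3) S=104.8200 payoff=1.7500 vs cont=7.7908 → 7.7908 [wait]  node(6,4) S=126.3102 payoff=0.0000 vs cont=1.4325 → 1.4325 [wait]  node(6,5) S=152.2063 payoff=0.0000 vs cont=0.0000 → 0.0000 [wait]  node(6,6) S=183.4116 payoff=0.0000 vs cont=0.0000 → 0.0000 [wait]
k=5: node(5,0) S=65.7595 payoff=40.8105 vs cont=40.4899 → 40.8105 [stop]  node(5,1) S=79.2415 payoff=27.3285 vs cont=27.2301 → 27.3285 [stop]  node(5,2) S=95.4876 payoff=11.0824 vs cont=13.9587 → 13.9587 [wait]  node(5,3) S=115.0645 payoff=0.0000 vs cont=4.6430 → 4.6430 [wait]  node(5,4) S=138.6550 payoff=0.0000 vs cont=0.7243 → 0.7243 [wait]  node(5,5) S=167.0820 payoff=0.0000 vs cont=0.0000 → 0.0000 [wait]
k=4: node(4,0) S=72.1865 payoff=34.3835 vs cont=34.0629 → 34.3835 [stop]  node(4,1) S=86.9861 payoff=19.5839 vs cont=20.6766 → 20.6766 [wait]  node(4,2) S=104.8200 payoff=1.7500 vs cont=9.3392 → 9.3392 [wait]  node(4,3) S=126.3102 payoff=0.0000 vs cont=2.7034 → 2.7034 [wait]  node(4,4) S=152.2063 payoff=0.0000 vs cont=0.3662 → 0.3662 [wait]
k=3: node(3,0) S=79.2415 payoff=27.3285 vs cont=27.5448 → 27.5448 [wait]  node(3,1) S=95.4876 payoff=11.0824 vs cont=15.0434 → 15.0434 [wait]  node(3,2) S=115.0645 payoff=0.0000 vs cont=6.0504 → 6.0504 [wait]  node(3,3) S=138.6550 payoff=0.0000 vs cont=1.5468 → 1.5468 [wait]
k=2: node(2,0) S=86.9861 payoff=19.5839 vs cont=21.3190 → 21.3190 [wait]  node(2,1) S=104.8200 payoff=1.7500 vs cont=10.5792 → 10.5792 [wait]  node(2,2) S=126.3102 payoff=0.0000 vs cont=3.8193 → 3.8193 [wait]
k=1: node(1,0) S=95.4876 payoff=11.0824 vs cont=15.9775 → 15.9775 [wait]  node(1,1) S=115.0645 payoff=0.0000 vs cont=7.2257 → 7.2257 [wait]
k=0: node(0,0) S=104.8200 payoff=1.7500 vs cont=11.6290 → 11.6290 [wait]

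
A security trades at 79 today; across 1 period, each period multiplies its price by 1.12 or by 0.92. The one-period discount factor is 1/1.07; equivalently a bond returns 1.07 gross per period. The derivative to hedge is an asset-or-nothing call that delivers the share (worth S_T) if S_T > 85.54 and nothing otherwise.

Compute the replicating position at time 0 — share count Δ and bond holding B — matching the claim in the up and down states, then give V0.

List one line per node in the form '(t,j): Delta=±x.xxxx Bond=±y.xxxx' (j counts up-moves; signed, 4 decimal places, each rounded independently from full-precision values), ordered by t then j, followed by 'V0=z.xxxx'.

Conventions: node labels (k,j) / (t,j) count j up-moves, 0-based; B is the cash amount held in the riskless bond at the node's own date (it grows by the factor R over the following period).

The replicating-portfolio and risk-neutral prices coincide; use p* = (1.07−0.92)/(1.12−0.92) = 0.7500 for the latter.
Terminal payoffs: V(1,0)=0.0000, V(1,1)=88.4800
Node (0,0) S=79.0000: V=(p*·88.4800+(1−p*)·0.0000)/1.07=62.0187; Δ=(88.4800−0.0000)/(88.4800−72.6800)=5.6000; B=V−Δ·S=-380.3813
Sanity check at the root: Δ(0,0)·S0 + B(0,0) reproduces V0 = 62.0187.

(0,0): Delta=5.6000 Bond=-380.3813
V0=62.0187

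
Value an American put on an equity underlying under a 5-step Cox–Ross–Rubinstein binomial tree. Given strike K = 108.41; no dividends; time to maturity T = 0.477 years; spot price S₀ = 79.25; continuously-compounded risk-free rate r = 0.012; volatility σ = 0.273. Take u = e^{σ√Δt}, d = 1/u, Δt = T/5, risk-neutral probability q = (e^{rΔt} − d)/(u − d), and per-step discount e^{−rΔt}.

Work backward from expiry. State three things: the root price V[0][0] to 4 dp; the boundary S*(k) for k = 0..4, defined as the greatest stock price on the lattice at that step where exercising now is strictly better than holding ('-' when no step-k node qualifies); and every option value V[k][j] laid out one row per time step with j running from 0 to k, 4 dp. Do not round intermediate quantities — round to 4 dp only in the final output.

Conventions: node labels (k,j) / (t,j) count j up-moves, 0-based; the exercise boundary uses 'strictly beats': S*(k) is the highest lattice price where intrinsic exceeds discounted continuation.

params: Δt=0.09540 u=1.08798 d=0.91914 q=0.48572 e^(-rΔt)=0.99886
t_5 payoffs: 56.4226 46.8727 35.5685 22.1877 6.3490 0.0000
t_4: node(4,0) S=56.5612 payoff=51.8488 vs cont=51.7248 → 51.8488 [stop]  node(4,1) S=66.9513 payoff=41.4587 vs cont=41.3347 → 41.4587 [stop]  node(4,2) S=79.2500 payoff=29.1600 vs cont=29.0360 → 29.1600 [stop]  node(4,3) S=93.8080 payoff=14.6020 vs cont=14.4780 → 14.6020 [stop]  node(4,4) S=111.0402 payoff=0.0000 vs cont=3.2614 → 3.2614 [wait]  ⇒ S*(4)=93.8080
t_3: node(3,0) S=61.5373 payoff=46.8727 vs cont=46.7486 → 46.8727 [stop]  node(3,1) S=72.8415 payoff=35.5685 vs cont=35.4444 → 35.5685 [stop]  node(3,2) S=86.2223 payoff=22.1877 vs cont=22.0637 → 22.1877 [stop]  node(3,3) S=102.0610 payoff=6.3490 vs cont=9.0833 → 9.0833 [wait]  ⇒ S*(3)=86.2223
t_2: node(2,0) S=66.9513 payoff=41.4587 vs cont=41.3347 → 41.4587 [stop]  node(2,1) S=79.2500 payoff=29.1600 vs cont=29.0360 → 29.1600 [stop]  node(2,2) S=93.8080 payoff=14.6020 vs cont=15.8046 → 15.8046 [wait]  ⇒ S*(2)=79.2500
t_1: node(1,0) S=72.8415 payoff=35.5685 vs cont=35.4444 → 35.5685 [stop]  node(1,1) S=86.2223 payoff=22.1877 vs cont=22.6471 → 22.6471 [wait]  ⇒ S*(1)=72.8415
t_0: node(0,0) S=79.2500 payoff=29.1600 vs cont=29.2588 → 29.2588 [wait]  ⇒ S*(0)=-

price = 29.2588
boundary = - 72.8415 79.2500 86.2223 93.8080
tree:
29.2588
35.5685 22.6471
41.4587 29.1600 15.8046
46.8727 35.5685 22.1877 9.0833
51.8488 41.4587 29.1600 14.6020 3.2614
56.4226 46.8727 35.5685 22.1877 6.3490 0.0000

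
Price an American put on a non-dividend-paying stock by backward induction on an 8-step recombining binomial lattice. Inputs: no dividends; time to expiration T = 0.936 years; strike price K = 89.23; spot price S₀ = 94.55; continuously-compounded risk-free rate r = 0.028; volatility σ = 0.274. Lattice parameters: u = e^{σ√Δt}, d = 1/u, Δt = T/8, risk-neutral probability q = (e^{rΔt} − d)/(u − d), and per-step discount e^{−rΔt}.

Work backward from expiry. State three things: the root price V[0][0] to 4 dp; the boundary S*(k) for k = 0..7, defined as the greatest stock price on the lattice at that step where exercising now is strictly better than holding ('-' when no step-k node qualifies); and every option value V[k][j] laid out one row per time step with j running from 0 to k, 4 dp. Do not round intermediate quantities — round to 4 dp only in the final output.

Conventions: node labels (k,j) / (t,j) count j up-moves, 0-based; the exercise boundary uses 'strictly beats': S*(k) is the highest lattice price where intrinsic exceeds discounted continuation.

price = 6.5367
boundary = - - - - 64.9904 59.1760 64.9904 71.3760
tree:
6.5367
9.5348 3.5100
13.4959 5.5419 1.4527
18.4488 8.5137 2.5355 0.3535
24.2396 12.6414 4.3434 0.7011 0.0000
30.0540 17.9830 7.2554 1.3902 0.0000 0.0000
35.3481 24.2396 11.6956 2.7568 0.0000 0.0000 0.0000
40.1686 30.0540 17.8540 5.4669 0.0000 0.0000 0.0000 0.0000
44.5579 35.3481 24.2396 10.8410 0.0000 0.0000 0.0000 0.0000 0.0000

params: Δt=0.11700 u=1.09825 d=0.91054 q=0.49407 e^(-rΔt)=0.99673
t_8 payoffs: 44.5579 35.3481 24.2396 10.8410 0.0000 0.0000 0.0000 0.0000 0.0000
t_7: node(7,0) S=49.0614 payoff=40.1686 vs cont=39.8768 → 40.1686 [stop]  node(7,1) S=59.1760 payoff=30.0540 vs cont=29.7621 → 30.0540 [stop]  node(7,2) S=71.3760 payoff=17.8540 vs cont=17.5622 → 17.8540 [stop]  node(7,3) S=86.0911 payoff=3.1389 vs cont=5.4669 → 5.4669 [wait]  node(7,4) S=103.8400 payoff=0.0000 vs cont=0.0000 → 0.0000 [wait]  node(7,5) S=125.2480 payoff=0.0000 vs cont=0.0000 → 0.0000 [wait]  node(7,6) S=151.0696 payoff=0.0000 vs cont=0.0000 → 0.0000 [wait]  node(7,7) S=182.2147 payoff=0.0000 vs cont=0.0000 → 0.0000 [wait]  ⇒ S*(7)=71.3760
t_6: node(6,0) S=53.8819 payoff=35.3481 vs cont=35.0563 → 35.3481 [stop]  node(6,1) S=64.9904 payoff=24.2396 vs cont=23.9478 → 24.2396 [stop]  node(6,2) S=78.3890 payoff=10.8410 vs cont=11.6956 → 11.6956 [wait]  node(6,3) S=94.5500 payoff=0.0000 vs cont=2.7568 → 2.7568 [wait]  node(6,4) S=114.0428 payoff=0.0000 vs cont=0.0000 → 0.0000 [wait]  node(6,5) S=137.5543 payoff=0.0000 vs cont=0.0000 → 0.0000 [wait]  node(6,6) S=165.9130 payoff=0.0000 vs cont=0.0000 → 0.0000 [wait]  ⇒ S*(6)=64.9904
t_5: node(5,0) S=59.1760 payoff=30.0540 vs cont=29.7621 → 30.0540 [stop]  node(5,1) S=71.3760 payoff=17.8540 vs cont=17.9830 → 17.9830 [wait]  node(5,2) S=86.0911 payoff=3.1389 vs cont=7.2554 → 7.2554 [wait]  node(5,3) S=103.8400 payoff=0.0000 vs cont=1.3902 → 1.3902 [wait]  node(5,4) S=125.2480 payoff=0.0000 vs cont=0.0000 → 0.0000 [wait]  node(5,5) S=151.0696 payoff=0.0000 vs cont=0.0000 → 0.0000 [wait]  ⇒ S*(5)=59.1760
t_4: node(4,0) S=64.9904 payoff=24.2396 vs cont=24.0113 → 24.2396 [stop]  node(4,1) S=78.3890 payoff=10.8410 vs cont=12.6414 → 12.6414 [wait]  node(4,2) S=94.5500 payoff=0.0000 vs cont=4.3434 → 4.3434 [wait]  node(4,3) S=114.0428 payoff=0.0000 vs cont=0.7011 → 0.7011 [wait]  node(4,4) S=137.5543 payoff=0.0000 vs cont=0.0000 → 0.0000 [wait]  ⇒ S*(4)=64.9904
t_3: node(3,0) S=71.3760 payoff=17.8540 vs cont=18.4488 → 18.4488 [wait]  node(3,1) S=86.0911 payoff=3.1389 vs cont=8.5137 → 8.5137 [wait]  node(3,2) S=103.8400 payoff=0.0000 vs cont=2.5355 → 2.5355 [wait]  node(3,3) S=125.2480 payoff=0.0000 vs cont=0.3535 → 0.3535 [wait]  ⇒ S*(3)=-
t_2: node(2,0) S=78.3890 payoff=10.8410 vs cont=13.4959 → 13.4959 [wait]  node(2,1) S=94.5500 payoff=0.0000 vs cont=5.5419 → 5.5419 [wait]  node(2,2) S=114.0428 payoff=0.0000 vs cont=1.4527 → 1.4527 [wait]  ⇒ S*(2)=-
t_1: node(1,0) S=86.0911 payoff=3.1389 vs cont=9.5348 → 9.5348 [wait]  node(1,1) S=103.8400 payoff=0.0000 vs cont=3.5100 → 3.5100 [wait]  ⇒ S*(1)=-
t_0: node(0,0) S=94.5500 payoff=0.0000 vs cont=6.5367 → 6.5367 [wait]  ⇒ S*(0)=-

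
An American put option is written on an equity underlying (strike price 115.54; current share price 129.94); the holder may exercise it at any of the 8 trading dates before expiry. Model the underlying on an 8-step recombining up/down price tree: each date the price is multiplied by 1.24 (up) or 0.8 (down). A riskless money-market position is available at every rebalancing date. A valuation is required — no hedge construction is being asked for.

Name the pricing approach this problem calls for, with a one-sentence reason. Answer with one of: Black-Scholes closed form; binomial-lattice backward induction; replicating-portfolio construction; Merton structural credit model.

framework: binomial-lattice backward induction

Key observation: early exercise of the strike-115.54 put must be checked at each of the 8 dates (spot 129.94), which forces a node-by-node comparison of intrinsic and continuation value backward from expiry.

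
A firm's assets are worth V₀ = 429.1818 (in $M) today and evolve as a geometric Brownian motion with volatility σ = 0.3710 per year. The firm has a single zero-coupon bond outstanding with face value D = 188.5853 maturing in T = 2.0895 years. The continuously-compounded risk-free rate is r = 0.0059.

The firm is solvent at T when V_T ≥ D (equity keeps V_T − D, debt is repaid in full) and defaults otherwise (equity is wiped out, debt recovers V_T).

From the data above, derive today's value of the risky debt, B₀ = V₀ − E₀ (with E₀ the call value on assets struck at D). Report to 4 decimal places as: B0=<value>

B0=182.4727

Apply the equity-as-call identities (strike 188.5853, horizon 2.0895 years):
d₁ = [ln(V₀/D) + (r + σ²/2)T] / (σ√T)
   = [ln(429.1818/188.5853) + (0.0059 + 0.5·0.3710²)·2.0895] / (0.3710·√2.0895)
   = [0.822330 + 0.156128] / 0.536284 = 1.824515
d₂ = d₁ − σ√T = 1.824515 − 0.536284 = 1.288230
N(d₁) = 0.965963,  N(d₂) = 0.901167,  e^(−rT) = 0.987748
E₀ = V₀·N(d₁) − D·e^(−rT)·N(d₂)
   = 429.1818·0.965963 − 188.5853·0.987748·0.901167 = 246.709058
B₀ = V₀ − E₀ = 429.1818 − 246.709058 = 182.472742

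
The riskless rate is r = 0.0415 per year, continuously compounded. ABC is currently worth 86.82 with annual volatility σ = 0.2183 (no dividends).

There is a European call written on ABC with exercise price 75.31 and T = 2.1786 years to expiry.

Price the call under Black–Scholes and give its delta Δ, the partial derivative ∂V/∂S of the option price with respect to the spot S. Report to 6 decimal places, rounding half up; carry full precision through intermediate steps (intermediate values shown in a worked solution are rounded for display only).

price = 21.422327
Δ = 0.811409

σ√T = 0.2183·√2.1786 = 0.322213
d₁ = (ln(S/K) + (r+σ²/2)T) / (σ√T) = (ln(86.82/75.31) + (0.0415+0.2183²/2)·2.1786) / 0.322213 = (0.142224 + 0.142322) / 0.322213 = 0.883102
d₂ = d₁ − σ√T = 0.883102 − 0.322213 = 0.560889
e^{−rT} = 0.913555
N(d₁) = 0.811409,  N(d₂) = 0.712563
Call price V = S·N(d₁) − K·e^{−rT}·N(d₂) = 70.446557 − 49.024230 = 21.422327
Δ = N(d₁) = 0.811409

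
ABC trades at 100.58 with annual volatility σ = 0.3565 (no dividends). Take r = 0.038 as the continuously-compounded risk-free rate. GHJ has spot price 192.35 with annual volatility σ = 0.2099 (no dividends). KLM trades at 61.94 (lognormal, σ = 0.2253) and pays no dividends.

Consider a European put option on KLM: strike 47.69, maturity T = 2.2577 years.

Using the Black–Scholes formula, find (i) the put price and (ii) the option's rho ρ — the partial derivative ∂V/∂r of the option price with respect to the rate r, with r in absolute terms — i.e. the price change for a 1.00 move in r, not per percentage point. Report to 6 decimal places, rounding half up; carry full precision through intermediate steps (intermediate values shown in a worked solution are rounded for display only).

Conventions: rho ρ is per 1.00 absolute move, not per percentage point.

σ√T = 0.2253·√2.2577 = 0.338528
d₁ = (ln(S/K) + (r+σ²/2)T) / (σ√T) = (ln(61.94/47.69) + (0.038+0.2253²/2)·2.2577) / 0.338528 = (0.261444 + 0.143093) / 0.338528 = 1.194991
d₂ = d₁ − σ√T = 1.194991 − 0.338528 = 0.856463
e^{−rT} = 0.917785
N(−d₁) = 0.116045,  N(−d₂) = 0.195871
Put price V = K·e^{−rT}·N(−d₂) − S·N(−d₁) = 8.573100 − 7.187847 = 1.385253
ρ = −K·T·e^{−rT}·N(−d₂) = -19.355489

price = 1.385253
ρ = -19.355489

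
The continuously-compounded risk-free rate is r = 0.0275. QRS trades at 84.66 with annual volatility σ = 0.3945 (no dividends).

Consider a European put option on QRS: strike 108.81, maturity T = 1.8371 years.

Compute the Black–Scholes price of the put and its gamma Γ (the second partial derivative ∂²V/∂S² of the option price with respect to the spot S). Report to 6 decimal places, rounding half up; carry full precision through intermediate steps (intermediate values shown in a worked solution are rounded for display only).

σ√T = 0.3945·√1.8371 = 0.534704
d₁ = (ln(S/K) + (r+σ²/2)T) / (σ√T) = (ln(84.66/108.81) + (0.0275+0.3945²/2)·1.8371) / 0.534704 = (-0.250960 + 0.193474) / 0.534704 = -0.107509
d₂ = d₁ − σ√T = -0.107509 − 0.534704 = -0.642213
e^{−rT} = 0.950735
N(−d₁) = 0.542807,  N(−d₂) = 0.739633
Put price V = K·e^{−rT}·N(−d₂) − S·N(−d₁) = 76.514579 − 45.954081 = 30.560497
φ(d₁) = (1/√(2π))·e^{−d₁²/2} = 0.396643
Γ = φ(d₁) / (S·σ·√T) = 0.008762

price = 30.560497
Γ = 0.008762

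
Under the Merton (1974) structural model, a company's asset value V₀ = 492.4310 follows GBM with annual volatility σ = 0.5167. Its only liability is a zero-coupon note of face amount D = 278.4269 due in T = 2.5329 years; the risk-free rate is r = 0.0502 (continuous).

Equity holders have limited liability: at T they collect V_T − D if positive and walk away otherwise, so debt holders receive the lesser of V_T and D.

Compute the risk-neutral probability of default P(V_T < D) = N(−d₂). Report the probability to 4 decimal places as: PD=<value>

With assets at 492.4310 and a single debt payment of 278.4269 at 2.5329 years:
d₁ = [ln(V₀/D) + (r + σ²/2)T] / (σ√T)
   = [ln(492.4310/278.4269) + (0.0502 + 0.5·0.5167²)·2.5329] / (0.5167·√2.5329)
   = [0.570199 + 0.465267] / 0.822333 = 1.259181
d₂ = d₁ − σ√T = 1.259181 − 0.822333 = 0.436849
risk-neutral PD = N(−d₂) = N(-0.436849) = 0.331111

PD=0.3311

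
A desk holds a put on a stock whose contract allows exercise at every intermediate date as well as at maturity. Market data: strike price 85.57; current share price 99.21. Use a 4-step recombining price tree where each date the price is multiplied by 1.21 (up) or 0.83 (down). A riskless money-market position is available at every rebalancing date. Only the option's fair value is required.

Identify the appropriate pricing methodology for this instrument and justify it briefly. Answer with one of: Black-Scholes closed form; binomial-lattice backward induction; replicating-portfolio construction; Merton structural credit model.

Key observation: early exercise of the strike-85.57 put must be checked at each of the 4 dates (spot 99.21), which forces a node-by-node comparison of intrinsic and continuation value backward from expiry.

framework: binomial-lattice backward induction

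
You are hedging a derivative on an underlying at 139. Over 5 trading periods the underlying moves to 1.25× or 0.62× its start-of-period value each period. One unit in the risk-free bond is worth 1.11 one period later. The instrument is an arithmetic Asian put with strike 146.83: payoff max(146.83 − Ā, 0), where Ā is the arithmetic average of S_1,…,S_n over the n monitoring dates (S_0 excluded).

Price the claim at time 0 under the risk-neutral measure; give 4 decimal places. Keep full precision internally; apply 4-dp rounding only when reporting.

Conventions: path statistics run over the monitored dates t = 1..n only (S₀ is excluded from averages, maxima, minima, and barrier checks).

No-arbitrage gives p* = (R−d)/(u−d) = 0.7778: enumerate every path, weight its payoff by its p*-probability, and discount by R^5.
Enumerate all 2^5 = 32 price paths (U = up ×1.25, D = down ×0.62); each path with k up-moves has probability p*^k·(1−p*)^(5−k).
DDDDD: Ā=41.2025, payoff=105.6275, prob=0.000542
UDDDD: Ā=83.0696, payoff=63.7604, prob=0.001897
DUDDD: Ā=65.5556, payoff=81.2744, prob=0.001897
UUDDD: Ā=132.1685, payoff=14.6615, prob=0.006639
DDUDD: Ā=54.6969, payoff=92.1331, prob=0.001897
UDUDD: Ā=110.2760, payoff=36.5540, prob=0.006639
DUUDD: Ā=92.7620, payoff=54.0680, prob=0.006639
UUUDD: Ā=187.0202, payoff=0.0000, prob=0.023235
DDDUD: Ā=47.9645, payoff=98.8655, prob=0.001897
UDDUD: Ā=96.7026, payoff=50.1274, prob=0.006639
DUDUD: Ā=79.1886, payoff=67.6414, prob=0.006639
UUDUD: Ā=159.6545, payoff=0.0000, prob=0.023235
DDUUD: Ā=68.3300, payoff=78.5000, prob=0.006639
UDUUD: Ā=137.7620, payoff=9.0680, prob=0.023235
DUUUD: Ā=120.2480, payoff=26.5820, prob=0.023235
UUUUD: Ā=242.4355, payoff=0.0000, prob=0.081322
DDDDU: Ā=43.7904, payoff=103.0396, prob=0.001897
UDDDU: Ā=88.2872, payoff=58.5428, prob=0.006639
DUDDU: Ā=70.7732, payoff=76.0568, prob=0.006639
UUDDU: Ā=142.6878, payoff=4.1422, prob=0.023235
DDUDU: Ā=59.9145, payoff=86.9155, prob=0.006639
UDUDU: Ā=120.7953, payoff=26.0347, prob=0.023235
DUUDU: Ā=103.2813, payoff=43.5487, prob=0.023235
UUUDU: Ā=208.2285, payoff=0.0000, prob=0.081322
DDDUU: Ā=53.1821, payoff=93.6479, prob=0.006639
UDDUU: Ā=107.2220, payoff=39.6080, prob=0.023235
DUDUU: Ā=89.7080, payoff=57.1220, prob=0.023235
UUDUU: Ā=180.8629, payoff=0.0000, prob=0.081322
DDUUU: Ā=78.8493, payoff=67.9807, prob=0.023235
UDUUU: Ā=158.9704, payoff=0.0000, prob=0.081322
DUUUU: Ā=141.4564, payoff=5.3736, prob=0.081322
UUUUU: Ā=285.1943, payoff=0.0000, prob=0.284628
Price = Σ prob·payoff / R^5 = 11.789511 / 1.685058 = 6.9965

price = 6.9965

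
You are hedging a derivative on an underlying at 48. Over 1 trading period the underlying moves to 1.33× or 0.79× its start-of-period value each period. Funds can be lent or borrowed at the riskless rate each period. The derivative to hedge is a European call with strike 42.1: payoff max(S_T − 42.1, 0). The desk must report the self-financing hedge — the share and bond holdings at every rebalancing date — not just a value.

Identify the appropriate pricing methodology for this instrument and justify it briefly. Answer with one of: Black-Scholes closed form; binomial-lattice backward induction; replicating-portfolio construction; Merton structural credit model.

Key observation: the mandate to exhibit the hedge at every date and state singles out the replicating-portfolio construction on the 1-period tree with factors 1.33 and 0.79 from 48.

framework: replicating-portfolio construction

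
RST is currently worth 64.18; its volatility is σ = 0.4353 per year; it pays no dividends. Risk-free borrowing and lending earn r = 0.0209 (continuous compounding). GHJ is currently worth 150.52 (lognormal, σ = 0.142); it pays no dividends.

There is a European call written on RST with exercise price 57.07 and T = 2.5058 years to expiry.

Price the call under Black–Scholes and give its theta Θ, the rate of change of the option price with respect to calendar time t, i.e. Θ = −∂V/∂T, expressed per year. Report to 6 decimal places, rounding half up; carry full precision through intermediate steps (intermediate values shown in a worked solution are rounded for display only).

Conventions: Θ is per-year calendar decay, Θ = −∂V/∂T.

price = 21.421849
Θ = -3.478138

σ√T = 0.4353·√2.5058 = 0.689068
d₁ = (ln(S/K) + (r+σ²/2)T) / (σ√T) = (ln(64.18/57.07) + (0.0209+0.4353²/2)·2.5058) / 0.689068 = (0.117413 + 0.289778) / 0.689068 = 0.590931
d₂ = d₁ − σ√T = 0.590931 − 0.689068 = -0.098137
e^{−rT} = 0.948977
N(d₁) = 0.722717,  N(d₂) = 0.460912
Call price V = S·N(d₁) − K·e^{−rT}·N(d₂) = 46.383955 − 24.962106 = 21.421849
φ(d₁) = (1/√(2π))·e^{−d₁²/2} = 0.335029
Θ = −S·φ(d₁)·σ/(2√T) − r·K·e^{−rT}·N(d₂) = −2.956430 − 0.521708 = -3.478138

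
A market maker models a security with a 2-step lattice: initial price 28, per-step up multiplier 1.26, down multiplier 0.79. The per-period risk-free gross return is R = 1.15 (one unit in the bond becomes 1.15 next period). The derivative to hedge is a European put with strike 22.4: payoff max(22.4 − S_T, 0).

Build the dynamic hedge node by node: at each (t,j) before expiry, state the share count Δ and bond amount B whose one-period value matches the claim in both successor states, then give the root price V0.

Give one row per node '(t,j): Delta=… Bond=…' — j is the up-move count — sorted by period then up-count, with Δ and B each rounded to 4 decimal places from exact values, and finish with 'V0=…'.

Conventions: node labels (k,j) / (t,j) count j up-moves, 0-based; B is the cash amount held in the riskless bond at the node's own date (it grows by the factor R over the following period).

(0,0): Delta=-0.0762 Bond=2.3367
(1,0): Delta=-0.4737 Bond=11.4815
(1,1): Delta=0.0000 Bond=0.0000
V0=0.2040

Under the risk-neutral measure, an up-move has probability p* = (R−d)/(u−d) = 0.7660 and values discount at R = 1.15.
At maturity the claim pays: V(2,0)=4.9252, V(2,1)=0.0000, V(2,2)=0.0000
  t=1,j=0: stock 22.1200 → up 27.8712 (V=0.0000), down 17.4748 (V=4.9252). Price 1.0024; hedge Δ=-0.4737, bond B=11.4815.
  t=1,j=1: stock 35.2800 → up 44.4528 (V=0.0000), down 27.8712 (V=0.0000). Price 0.0000; hedge Δ=0.0000, bond B=0.0000.
  t=0,j=0: stock 28.0000 → up 35.2800 (V=0.0000), down 22.1200 (V=1.0024). Price 0.2040; hedge Δ=-0.0762, bond B=2.3367.
As a check, the time-0 holding Δ(0,0)·S0 + B(0,0) comes to 0.2040 — exactly V0.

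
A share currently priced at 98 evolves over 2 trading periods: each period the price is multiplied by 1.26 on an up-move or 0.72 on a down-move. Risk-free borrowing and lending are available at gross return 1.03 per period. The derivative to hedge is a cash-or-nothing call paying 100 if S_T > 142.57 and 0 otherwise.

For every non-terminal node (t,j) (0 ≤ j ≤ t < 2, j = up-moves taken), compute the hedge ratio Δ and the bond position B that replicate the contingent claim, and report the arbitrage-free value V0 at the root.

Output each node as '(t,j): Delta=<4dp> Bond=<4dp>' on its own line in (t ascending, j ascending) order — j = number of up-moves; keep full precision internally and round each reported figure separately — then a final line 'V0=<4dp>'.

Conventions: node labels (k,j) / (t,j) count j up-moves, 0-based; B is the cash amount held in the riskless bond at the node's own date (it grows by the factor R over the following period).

Under the risk-neutral measure, an up-move has probability p* = (R−d)/(u−d) = 0.5741 and values discount at R = 1.03.
Payoffs at expiry: V(2,0)=0.0000, V(2,1)=0.0000, V(2,2)=100.0000
(1,0): S=70.5600. Δ = (V_up−V_dn)/(S_up−S_dn) = (0.0000−0.0000)/(88.9056−50.8032) = 0.0000. V = [p*·0.0000 + (1−p*)·0.0000]/1.03 = 0.0000. B = V − Δ·S = 0.0000.
(1,1): S=123.4800. Δ = (V_up−V_dn)/(S_up−S_dn) = (100.0000−0.0000)/(155.5848−88.9056) = 1.4997. V = [p*·100.0000 + (1−p*)·0.0000]/1.03 = 55.7353. B = V − Δ·S = -129.4498.
(0,0): S=98.0000. Δ = (V_up−V_dn)/(S_up−S_dn) = (55.7353−0.0000)/(123.4800−70.5600) = 1.0532. V = [p*·55.7353 + (1−p*)·0.0000]/1.03 = 31.0643. B = V − Δ·S = -72.1493.
Sanity check at the root: Δ(0,0)·S0 + B(0,0) reproduces V0 = 31.0643.

(0,0): Delta=1.0532 Bond=-72.1493
(1,0): Delta=0.0000 Bond=0.0000
(1,1): Delta=1.4997 Bond=-129.4498
V0=31.0643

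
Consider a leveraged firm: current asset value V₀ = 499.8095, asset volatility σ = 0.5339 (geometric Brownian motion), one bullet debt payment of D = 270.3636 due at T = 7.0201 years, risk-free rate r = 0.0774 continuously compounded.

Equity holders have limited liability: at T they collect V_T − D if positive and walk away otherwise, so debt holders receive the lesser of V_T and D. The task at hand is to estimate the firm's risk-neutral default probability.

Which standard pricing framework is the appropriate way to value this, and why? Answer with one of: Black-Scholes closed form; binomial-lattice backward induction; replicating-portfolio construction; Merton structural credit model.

framework: Merton structural credit model

Key observation: assets follow a GBM and default happens iff V_T < 270.3636; valuing claims on that split (equity as a call, risky debt as the residual) is the structural model's definition.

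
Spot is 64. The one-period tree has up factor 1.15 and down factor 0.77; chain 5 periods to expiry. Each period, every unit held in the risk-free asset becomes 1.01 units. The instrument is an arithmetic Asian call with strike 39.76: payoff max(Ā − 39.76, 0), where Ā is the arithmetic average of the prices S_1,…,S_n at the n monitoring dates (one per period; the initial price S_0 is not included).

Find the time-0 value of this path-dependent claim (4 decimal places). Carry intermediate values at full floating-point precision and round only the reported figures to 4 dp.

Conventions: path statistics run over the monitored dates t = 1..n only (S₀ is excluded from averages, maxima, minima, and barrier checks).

With p* = (R−d)/(u−d) = 0.6316, sum probability × payoff across the paths and divide by R^5.
Enumerate all 2^5 = 32 price paths (U = up ×1.15, D = down ×0.77); each path with k up-moves has probability p*^k·(1−p*)^(5−k).
DDDDD: Ā=31.2530, payoff=0.0000, prob=0.006788
UDDDD: Ā=46.6766, payoff=6.9166, prob=0.011636
DUDDD: Ā=41.8126, payoff=2.0526, prob=0.011636
UUDDD: Ā=62.4474, payoff=22.6874, prob=0.019948
DDUDD: Ā=38.0673, payoff=0.0000, prob=0.011636
UDUDD: Ā=56.8538, payoff=17.0938, prob=0.019948
DUUDD: Ā=51.9898, payoff=12.2298, prob=0.019948
UUUDD: Ā=77.6470, payoff=37.8870, prob=0.034196
DDDUD: Ā=35.1834, payoff=0.0000, prob=0.011636
UDDUD: Ā=52.5467, payoff=12.7867, prob=0.019948
DUDUD: Ā=47.6827, payoff=7.9227, prob=0.019948
UUDUD: Ā=71.2144, payoff=31.4544, prob=0.034196
DDUUD: Ā=43.9374, payoff=4.1774, prob=0.019948
UDUUD: Ā=65.6208, payoff=25.8608, prob=0.034196
DUUUD: Ā=60.7568, payoff=20.9968, prob=0.034196
UUUUD: Ā=90.7407, payoff=50.9807, prob=0.058621
DDDDU: Ā=32.9629, payoff=0.0000, prob=0.011636
UDDDU: Ā=49.2302, payoff=9.4702, prob=0.019948
DUDDU: Ā=44.3662, payoff=4.6062, prob=0.019948
UUDDU: Ā=66.2613, payoff=26.5013, prob=0.034196
DDUDU: Ā=40.6210, payoff=0.8610, prob=0.019948
UDUDU: Ā=60.6677, payoff=20.9077, prob=0.034196
DUUDU: Ā=55.8037, payoff=16.0437, prob=0.034196
UUUDU: Ā=83.3431, payoff=43.5831, prob=0.058621
DDDUU: Ā=37.7371, payoff=0.0000, prob=0.019948
UDDUU: Ā=56.3606, payoff=16.6006, prob=0.034196
DUDUU: Ā=51.4966, payoff=11.7366, prob=0.034196
UUDUU: Ā=76.9105, payoff=37.1505, prob=0.058621
DDUUU: Ā=47.7513, payoff=7.9913, prob=0.034196
UDUUU: Ā=71.3169, payoff=31.5569, prob=0.058621
DUUUU: Ā=66.4529, payoff=26.6929, prob=0.058621
UUUUU: Ā=99.2479, payoff=59.4879, prob=0.100494
Price = Σ prob·payoff / R^5 = 26.435929 / 1.051010 = 25.1529

price = 25.1529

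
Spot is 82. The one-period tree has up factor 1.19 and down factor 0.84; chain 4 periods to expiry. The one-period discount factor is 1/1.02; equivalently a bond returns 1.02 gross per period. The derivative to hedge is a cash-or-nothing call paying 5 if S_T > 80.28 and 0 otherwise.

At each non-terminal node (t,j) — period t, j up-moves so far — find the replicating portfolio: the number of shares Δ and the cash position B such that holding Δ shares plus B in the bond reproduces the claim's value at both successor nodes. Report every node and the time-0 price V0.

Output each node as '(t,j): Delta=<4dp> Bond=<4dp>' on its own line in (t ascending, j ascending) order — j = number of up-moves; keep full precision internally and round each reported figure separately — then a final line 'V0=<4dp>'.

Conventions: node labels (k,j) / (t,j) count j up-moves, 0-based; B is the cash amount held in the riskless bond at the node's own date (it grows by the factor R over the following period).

(0,0): Delta=0.0598 Bond=-1.6267
(1,0): Delta=0.0996 Bond=-4.4031
(1,1): Delta=0.0332 Bond=0.9323
(2,0): Delta=0.1245 Bond=-5.9318
(2,1): Delta=0.0830 Bond=-3.1307
(2,2): Delta=0.0000 Bond=4.8058
(3,0): Delta=0.0000 Bond=0.0000
(3,1): Delta=0.2075 Bond=-11.7647
(3,2): Delta=0.0000 Bond=4.9020
(3,3): Delta=0.0000 Bond=4.9020
V0=3.2733

The replicating-portfolio and risk-neutral prices coincide; use p* = (1.02−0.84)/(1.19−0.84) = 0.5143 for the latter.
Payoffs at expiry: V(4,0)=0.0000, V(4,1)=0.0000, V(4,2)=5.0000, V(4,3)=5.0000, V(4,4)=5.0000
Node (3,0) S=48.6017: V=(p*·0.0000+(1−p*)·0.0000)/1.02=0.0000; Δ=(0.0000−0.0000)/(57.8361−40.8255)=0.0000; B=V−Δ·S=0.0000
Node (3,1) S=68.8524: V=(p*·5.0000+(1−p*)·0.0000)/1.02=2.5210; Δ=(5.0000−0.0000)/(81.9344−57.8361)=0.2075; B=V−Δ·S=-11.7647
Node (3,2) S=97.5410: V=(p*·5.0000+(1−p*)·5.0000)/1.02=4.9020; Δ=(5.0000−5.0000)/(116.0738−81.9344)=0.0000; B=V−Δ·S=4.9020
Node (3,3) S=138.1830: V=(p*·5.0000+(1−p*)·5.0000)/1.02=4.9020; Δ=(5.0000−5.0000)/(164.4378−116.0738)=0.0000; B=V−Δ·S=4.9020
Node (2,0) S=57.8592: V=(p*·2.5210+(1−p*)·0.0000)/1.02=1.2711; Δ=(2.5210−0.0000)/(68.8524−48.6017)=0.1245; B=V−Δ·S=-5.9318
Node (2,1) S=81.9672: V=(p*·4.9020+(1−p*)·2.5210)/1.02=3.6721; Δ=(4.9020−2.5210)/(97.5410−68.8524)=0.0830; B=V−Δ·S=-3.1307
Node (2,2) S=116.1202: V=(p*·4.9020+(1−p*)·4.9020)/1.02=4.8058; Δ=(4.9020−4.9020)/(138.1830−97.5410)=0.0000; B=V−Δ·S=4.8058
Node (1,0) S=68.8800: V=(p*·3.6721+(1−p*)·1.2711)/1.02=2.4567; Δ=(3.6721−1.2711)/(81.9672−57.8592)=0.0996; B=V−Δ·S=-4.4031
Node (1,1) S=97.5800: V=(p*·4.8058+(1−p*)·3.6721)/1.02=4.1717; Δ=(4.8058−3.6721)/(116.1202−81.9672)=0.0332; B=V−Δ·S=0.9323
Node (0,0) S=82.0000: V=(p*·4.1717+(1−p*)·2.4567)/1.02=3.2733; Δ=(4.1717−2.4567)/(97.5800−68.8800)=0.0598; B=V−Δ·S=-1.6267
Verification: the root portfolio costs Δ(0,0)·S0 + B(0,0) = 3.2733, matching V0.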